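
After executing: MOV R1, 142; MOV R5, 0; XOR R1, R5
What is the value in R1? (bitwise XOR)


Register state trace:
  MOV R1, 142  → R1 = 142 (0b10001110)
  MOV R5, 0  → R5 = 0 (0b00000000)
  XOR R1, R5  → R1 = 142 XOR 0 = 142 (0b10001110)
Final: R1 = 142

142


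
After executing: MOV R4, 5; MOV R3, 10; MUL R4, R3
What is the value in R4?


Register state trace:
  MOV R4, 5  → R4 = 5
  MOV R3, 10  → R3 = 10
  MUL R4, R3  → R4 = 5 * 10 = 50
Final: R4 = 50

50


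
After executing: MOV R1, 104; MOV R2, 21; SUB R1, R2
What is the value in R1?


Register state trace:
  MOV R1, 104  → R1 = 104
  MOV R2, 21  → R2 = 21
  SUB R1, R2  → R1 = 104 - 21 = 83
Final: R1 = 83

83


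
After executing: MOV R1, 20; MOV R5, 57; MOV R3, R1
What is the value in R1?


Register state trace:
  MOV R1, 20  → R1 = 20
  MOV R5, 57  → R5 = 57
  MOV R3, R1  → R3 = 20
Final: R1 = 20

20


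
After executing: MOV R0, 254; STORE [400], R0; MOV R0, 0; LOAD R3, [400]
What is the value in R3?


Register and memory trace:
  MOV R0, 254  → R0 = 254
  STORE [400], R0  → mem[400] = 254
  MOV R0, 0  → R0 = 0
  LOAD R3, [400]  → R3 = mem[400] = 254
Final: R3 = 254

254


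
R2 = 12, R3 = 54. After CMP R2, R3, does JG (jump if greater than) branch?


Trace:
  R2 = 12, R3 = 54
  CMP R2, R3  → compares 12 vs 54
  JG checks: is 12 greater than 54?
  12 < 54, so condition is false
Branch taken: No

No


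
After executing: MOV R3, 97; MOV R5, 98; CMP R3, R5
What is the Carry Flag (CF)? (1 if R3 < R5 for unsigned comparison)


Register state trace:
  MOV R3, 97  → R3 = 97
  MOV R5, 98  → R5 = 98
  CMP R3, R5  → unsigned 97 - 98: borrow occurs
  97 < 98, so CF = 1
CF = 1

1


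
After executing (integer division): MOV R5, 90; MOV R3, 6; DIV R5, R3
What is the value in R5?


Register state trace:
  MOV R5, 90  → R5 = 90
  MOV R3, 6  → R3 = 6
  DIV R5, R3  → R5 = 90 // 6 = 15
Final: R5 = 15

15


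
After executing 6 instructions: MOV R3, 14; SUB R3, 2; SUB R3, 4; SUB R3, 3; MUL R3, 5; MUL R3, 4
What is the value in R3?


Register state trace:
  MOV R3, 14  → R3 = 14
  SUB R3, 2  → R3 = 14 - 2 = 12
  SUB R3, 4  → R3 = 12 - 4 = 8
  SUB R3, 3  → R3 = 8 - 3 = 5
  MUL R3, 5  → R3 = 5 * 5 = 25
  MUL R3, 4  → R3 = 25 * 4 = 100
Final: R3 = 100

100


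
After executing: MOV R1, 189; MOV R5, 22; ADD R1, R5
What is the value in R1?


Register state trace:
  MOV R1, 189  → R1 = 189
  MOV R5, 22  → R5 = 22
  ADD R1, R5  → R1 = 189 + 22 = 211
Final: R1 = 211

211


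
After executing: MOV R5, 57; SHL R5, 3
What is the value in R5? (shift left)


Register state trace:
  MOV R5, 57  → R5 = 57
  SHL R5, 3  → R5 = 57 << 3 = 57 * 2^3 = 456
Final: R5 = 456

456


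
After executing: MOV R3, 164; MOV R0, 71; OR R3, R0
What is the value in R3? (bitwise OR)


Register state trace:
  MOV R3, 164  → R3 = 164 (0b10100100)
  MOV R0, 71  → R0 = 71 (0b01000111)
  OR R3, R0   → R3 = 164 OR 71 = 231 (0b11100111)
Final: R3 = 231

231


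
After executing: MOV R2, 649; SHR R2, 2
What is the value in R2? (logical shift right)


Register state trace:
  MOV R2, 649  → R2 = 649
  SHR R2, 2  → R2 = 649 >> 2 = 649 // 2^2 = 162
Final: R2 = 162

162


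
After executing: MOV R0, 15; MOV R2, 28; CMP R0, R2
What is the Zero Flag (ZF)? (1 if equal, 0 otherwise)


Register state trace:
  MOV R0, 15  → R0 = 15
  MOV R2, 28  → R2 = 28
  CMP R0, R2  → computes 15 - 28 = -13
  Result is nonzero, so values are not equal
ZF = 0

0


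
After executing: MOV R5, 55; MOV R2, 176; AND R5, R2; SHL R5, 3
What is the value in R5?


Register state trace:
  MOV R5, 55  → R5 = 55 (0b00110111)
  MOV R2, 176  → R2 = 176 (0b10110000)
  AND R5, R2  → R5 = 55 AND 176 = 48 (0b00110000)
  SHL R5, 3  → R5 = 48 << 3 = 384
Final: R5 = 384

384


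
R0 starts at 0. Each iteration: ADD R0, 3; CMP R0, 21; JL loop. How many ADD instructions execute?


Loop trace (R0 starts at 0, target 21, step 3):
  ADD #1: R0 = 0 + 3 = 3  → 3 < 21, loop
  ADD #2: R0 = 3 + 3 = 6  → 6 < 21, loop
  ADD #3: R0 = 6 + 3 = 9  → 9 < 21, loop
  ADD #4: R0 = 9 + 3 = 12  → 12 < 21, loop
  ADD #5: R0 = 12 + 3 = 15  → 15 < 21, loop
  ADD #6: R0 = 15 + 3 = 18  → 18 < 21, loop
  ADD #7: R0 = 18 + 3 = 21  → 21 >= 21, exit
Total ADD instructions: 7

7


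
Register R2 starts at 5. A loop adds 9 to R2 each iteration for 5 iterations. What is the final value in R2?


Starting value: R2 = 5
  Iter 1: R2 = 5 + 9 = 14
  Iter 2: R2 = 14 + 9 = 23
  Iter 3: R2 = 23 + 9 = 32
  Iter 4: R2 = 32 + 9 = 41
  Iter 5: R2 = 41 + 9 = 50
Final: R2 = 50

50


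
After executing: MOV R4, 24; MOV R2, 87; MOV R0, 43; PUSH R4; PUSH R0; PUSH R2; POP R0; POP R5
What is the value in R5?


Stack trace (top is rightmost):
  MOV R4, 24  → R4 = 24
  MOV R2, 87  → R2 = 87
  MOV R0, 43  → R0 = 43
  PUSH R4  → stack: [24]
  PUSH R0  → stack: [24, 43]
  PUSH R2  → stack: [24, 43, 87]
  POP R0  → R0 = 87, stack: [24, 43]
  POP R5  → R5 = 43, stack: [24]
Final: R5 = 43

43


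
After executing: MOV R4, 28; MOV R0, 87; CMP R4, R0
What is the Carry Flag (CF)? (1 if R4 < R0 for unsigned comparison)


Register state trace:
  MOV R4, 28  → R4 = 28
  MOV R0, 87  → R0 = 87
  CMP R4, R0  → unsigned 28 - 87: borrow occurs
  28 < 87, so CF = 1
CF = 1

1


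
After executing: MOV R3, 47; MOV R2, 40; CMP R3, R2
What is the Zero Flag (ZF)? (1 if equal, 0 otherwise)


Register state trace:
  MOV R3, 47  → R3 = 47
  MOV R2, 40  → R2 = 40
  CMP R3, R2  → computes 47 - 40 = 7
  Result is nonzero, so values are not equal
ZF = 0

0


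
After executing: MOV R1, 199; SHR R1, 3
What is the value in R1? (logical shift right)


Register state trace:
  MOV R1, 199  → R1 = 199
  SHR R1, 3  → R1 = 199 >> 3 = 199 // 2^3 = 24
Final: R1 = 24

24


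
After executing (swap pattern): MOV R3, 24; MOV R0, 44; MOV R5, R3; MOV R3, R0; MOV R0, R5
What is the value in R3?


Register state trace (swap pattern):
  MOV R3, 24  → R3 = 24
  MOV R0, 44  → R0 = 44
  MOV R5, R3  → R5 = 24  (save R3)
  MOV R3, R0  → R3 = 44  (R3 gets R0's value)
  MOV R0, R5  → R0 = 24  (R0 gets saved value)
Final: R3 = 44

44


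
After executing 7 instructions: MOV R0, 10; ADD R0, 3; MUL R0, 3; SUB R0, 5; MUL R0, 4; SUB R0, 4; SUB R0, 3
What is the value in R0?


Register state trace:
  MOV R0, 10  → R0 = 10
  ADD R0, 3  → R0 = 10 + 3 = 13
  MUL R0, 3  → R0 = 13 * 3 = 39
  SUB R0, 5  → R0 = 39 - 5 = 34
  MUL R0, 4  → R0 = 34 * 4 = 136
  SUB R0, 4  → R0 = 136 - 4 = 132
  SUB R0, 3  → R0 = 132 - 3 = 129
Final: R0 = 129

129


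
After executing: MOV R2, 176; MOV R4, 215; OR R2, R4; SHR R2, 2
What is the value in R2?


Register state trace:
  MOV R2, 176  → R2 = 176 (0b10110000)
  MOV R4, 215  → R4 = 215 (0b11010111)
  OR R2, R4  → R2 = 176 OR 215 = 247 (0b11110111)
  SHR R2, 2  → R2 = 247 >> 2 = 61
Final: R2 = 61

61


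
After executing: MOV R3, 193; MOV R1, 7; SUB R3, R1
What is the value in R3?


Register state trace:
  MOV R3, 193  → R3 = 193
  MOV R1, 7  → R1 = 7
  SUB R3, R1  → R3 = 193 - 7 = 186
Final: R3 = 186

186


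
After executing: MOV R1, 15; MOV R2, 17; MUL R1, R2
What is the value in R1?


Register state trace:
  MOV R1, 15  → R1 = 15
  MOV R2, 17  → R2 = 17
  MUL R1, R2  → R1 = 15 * 17 = 255
Final: R1 = 255

255


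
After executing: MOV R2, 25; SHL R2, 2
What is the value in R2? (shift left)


Register state trace:
  MOV R2, 25  → R2 = 25
  SHL R2, 2  → R2 = 25 << 2 = 25 * 2^2 = 100
Final: R2 = 100

100


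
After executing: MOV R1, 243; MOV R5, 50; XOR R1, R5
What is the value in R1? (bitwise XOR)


Register state trace:
  MOV R1, 243  → R1 = 243 (0b11110011)
  MOV R5, 50  → R5 = 50 (0b00110010)
  XOR R1, R5  → R1 = 243 XOR 50 = 193 (0b11000001)
Final: R1 = 193

193


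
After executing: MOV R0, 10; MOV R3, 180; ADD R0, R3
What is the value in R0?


Register state trace:
  MOV R0, 10  → R0 = 10
  MOV R3, 180  → R3 = 180
  ADD R0, R3  → R0 = 10 + 180 = 190
Final: R0 = 190

190


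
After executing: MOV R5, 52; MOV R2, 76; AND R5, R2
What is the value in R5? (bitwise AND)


Register state trace:
  MOV R5, 52  → R5 = 52 (0b00110100)
  MOV R2, 76  → R2 = 76 (0b01001100)
  AND R5, R2  → R5 = 52 AND 76 = 4 (0b00000100)
Final: R5 = 4

4


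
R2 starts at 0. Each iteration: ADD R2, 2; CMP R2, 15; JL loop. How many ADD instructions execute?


Loop trace (R2 starts at 0, target 15, step 2):
  ADD #1: R2 = 0 + 2 = 2  → 2 < 15, loop
  ADD #2: R2 = 2 + 2 = 4  → 4 < 15, loop
  ADD #3: R2 = 4 + 2 = 6  → 6 < 15, loop
  ADD #4: R2 = 6 + 2 = 8  → 8 < 15, loop
  ADD #5: R2 = 8 + 2 = 10  → 10 < 15, loop
  ADD #6: R2 = 10 + 2 = 12  → 12 < 15, loop
  ADD #7: R2 = 12 + 2 = 14  → 14 < 15, loop
  ADD #8: R2 = 14 + 2 = 16  → 16 >= 15, exit
Total ADD instructions: 8

8


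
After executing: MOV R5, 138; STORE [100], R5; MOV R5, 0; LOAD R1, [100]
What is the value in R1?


Register and memory trace:
  MOV R5, 138  → R5 = 138
  STORE [100], R5  → mem[100] = 138
  MOV R5, 0  → R5 = 0
  LOAD R1, [100]  → R1 = mem[100] = 138
Final: R1 = 138

138


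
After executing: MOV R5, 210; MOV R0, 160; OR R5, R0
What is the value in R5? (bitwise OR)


Register state trace:
  MOV R5, 210  → R5 = 210 (0b11010010)
  MOV R0, 160  → R0 = 160 (0b10100000)
  OR R5, R0   → R5 = 210 OR 160 = 242 (0b11110010)
Final: R5 = 242

242


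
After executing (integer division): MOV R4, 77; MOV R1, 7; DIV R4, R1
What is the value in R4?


Register state trace:
  MOV R4, 77  → R4 = 77
  MOV R1, 7  → R1 = 7
  DIV R4, R1  → R4 = 77 // 7 = 11
Final: R4 = 11

11


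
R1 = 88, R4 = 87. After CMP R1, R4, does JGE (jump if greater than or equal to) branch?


Trace:
  R1 = 88, R4 = 87
  CMP R1, R4  → compares 88 vs 87
  JGE checks: is 88 greater than or equal to 87?
  88 > 87, so condition is true
Branch taken: Yes

Yes


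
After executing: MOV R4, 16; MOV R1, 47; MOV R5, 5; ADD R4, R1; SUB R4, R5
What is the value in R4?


Register state trace:
  MOV R4, 16  → R4 = 16
  MOV R1, 47  → R1 = 47
  MOV R5, 5  → R5 = 5
  ADD R4, R1  → R4 = 16 + 47 = 63
  SUB R4, R5  → R4 = 63 - 5 = 58
Final: R4 = 58

58


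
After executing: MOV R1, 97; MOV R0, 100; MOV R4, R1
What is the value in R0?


Register state trace:
  MOV R1, 97  → R1 = 97
  MOV R0, 100  → R0 = 100
  MOV R4, R1  → R4 = 97
Final: R0 = 100

100


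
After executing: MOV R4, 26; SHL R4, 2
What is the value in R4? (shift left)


Register state trace:
  MOV R4, 26  → R4 = 26
  SHL R4, 2  → R4 = 26 << 2 = 26 * 2^2 = 104
Final: R4 = 104

104


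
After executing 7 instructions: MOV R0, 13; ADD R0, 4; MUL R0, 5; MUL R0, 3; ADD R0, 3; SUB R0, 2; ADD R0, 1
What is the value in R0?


Register state trace:
  MOV R0, 13  → R0 = 13
  ADD R0, 4  → R0 = 13 + 4 = 17
  MUL R0, 5  → R0 = 17 * 5 = 85
  MUL R0, 3  → R0 = 85 * 3 = 255
  ADD R0, 3  → R0 = 255 + 3 = 258
  SUB R0, 2  → R0 = 258 - 2 = 256
  ADD R0, 1  → R0 = 256 + 1 = 257
Final: R0 = 257

257


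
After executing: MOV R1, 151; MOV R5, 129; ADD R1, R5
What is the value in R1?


Register state trace:
  MOV R1, 151  → R1 = 151
  MOV R5, 129  → R5 = 129
  ADD R1, R5  → R1 = 151 + 129 = 280
Final: R1 = 280

280


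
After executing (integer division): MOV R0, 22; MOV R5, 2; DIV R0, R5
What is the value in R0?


Register state trace:
  MOV R0, 22  → R0 = 22
  MOV R5, 2  → R5 = 2
  DIV R0, R5  → R0 = 22 // 2 = 11
Final: R0 = 11

11


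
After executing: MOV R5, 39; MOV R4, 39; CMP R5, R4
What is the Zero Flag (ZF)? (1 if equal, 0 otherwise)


Register state trace:
  MOV R5, 39  → R5 = 39
  MOV R4, 39  → R4 = 39
  CMP R5, R4  → computes 39 - 39 = 0
  Result is zero, so values are equal
ZF = 1

1


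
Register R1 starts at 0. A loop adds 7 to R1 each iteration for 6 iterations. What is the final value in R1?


Starting value: R1 = 0
  Iter 1: R1 = 0 + 7 = 7
  Iter 2: R1 = 7 + 7 = 14
  Iter 3: R1 = 14 + 7 = 21
  Iter 4: R1 = 21 + 7 = 28
  Iter 5: R1 = 28 + 7 = 35
  Iter 6: R1 = 35 + 7 = 42
Final: R1 = 42

42


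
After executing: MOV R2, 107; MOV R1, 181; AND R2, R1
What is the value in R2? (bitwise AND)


Register state trace:
  MOV R2, 107  → R2 = 107 (0b01101011)
  MOV R1, 181  → R1 = 181 (0b10110101)
  AND R2, R1  → R2 = 107 AND 181 = 33 (0b00100001)
Final: R2 = 33

33


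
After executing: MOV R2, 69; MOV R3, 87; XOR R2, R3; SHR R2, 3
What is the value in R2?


Register state trace:
  MOV R2, 69  → R2 = 69 (0b01000101)
  MOV R3, 87  → R3 = 87 (0b01010111)
  XOR R2, R3  → R2 = 69 XOR 87 = 18 (0b00010010)
  SHR R2, 3  → R2 = 18 >> 3 = 2
Final: R2 = 2

2


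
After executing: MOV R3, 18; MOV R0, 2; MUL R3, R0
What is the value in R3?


Register state trace:
  MOV R3, 18  → R3 = 18
  MOV R0, 2  → R0 = 2
  MUL R3, R0  → R3 = 18 * 2 = 36
Final: R3 = 36

36


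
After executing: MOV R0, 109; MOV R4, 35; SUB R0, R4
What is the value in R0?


Register state trace:
  MOV R0, 109  → R0 = 109
  MOV R4, 35  → R4 = 35
  SUB R0, R4  → R0 = 109 - 35 = 74
Final: R0 = 74

74


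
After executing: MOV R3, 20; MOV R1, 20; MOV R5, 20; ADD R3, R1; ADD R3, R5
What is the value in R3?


Register state trace:
  MOV R3, 20  → R3 = 20
  MOV R1, 20  → R1 = 20
  MOV R5, 20  → R5 = 20
  ADD R3, R1  → R3 = 20 + 20 = 40
  ADD R3, R5  → R3 = 40 + 20 = 60
Final: R3 = 60

60


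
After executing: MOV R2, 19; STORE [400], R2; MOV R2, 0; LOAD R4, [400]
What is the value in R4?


Register and memory trace:
  MOV R2, 19  → R2 = 19
  STORE [400], R2  → mem[400] = 19
  MOV R2, 0  → R2 = 0
  LOAD R4, [400]  → R4 = mem[400] = 19
Final: R4 = 19

19


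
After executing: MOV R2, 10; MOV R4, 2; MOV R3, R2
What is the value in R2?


Register state trace:
  MOV R2, 10  → R2 = 10
  MOV R4, 2  → R4 = 2
  MOV R3, R2  → R3 = 10
Final: R2 = 10

10


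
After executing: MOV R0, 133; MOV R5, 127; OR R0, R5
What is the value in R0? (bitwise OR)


Register state trace:
  MOV R0, 133  → R0 = 133 (0b10000101)
  MOV R5, 127  → R5 = 127 (0b01111111)
  OR R0, R5   → R0 = 133 OR 127 = 255 (0b11111111)
Final: R0 = 255

255


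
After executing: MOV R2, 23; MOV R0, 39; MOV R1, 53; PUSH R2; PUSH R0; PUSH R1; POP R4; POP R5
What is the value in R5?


Stack trace (top is rightmost):
  MOV R2, 23  → R2 = 23
  MOV R0, 39  → R0 = 39
  MOV R1, 53  → R1 = 53
  PUSH R2  → stack: [23]
  PUSH R0  → stack: [23, 39]
  PUSH R1  → stack: [23, 39, 53]
  POP R4  → R4 = 53, stack: [23, 39]
  POP R5  → R5 = 39, stack: [23]
Final: R5 = 39

39


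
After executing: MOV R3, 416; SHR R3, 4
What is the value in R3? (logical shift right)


Register state trace:
  MOV R3, 416  → R3 = 416
  SHR R3, 4  → R3 = 416 >> 4 = 416 // 2^4 = 26
Final: R3 = 26

26


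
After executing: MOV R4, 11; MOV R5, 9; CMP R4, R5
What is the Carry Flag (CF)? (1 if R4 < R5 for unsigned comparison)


Register state trace:
  MOV R4, 11  → R4 = 11
  MOV R5, 9  → R5 = 9
  CMP R4, R5  → unsigned 11 - 9: no borrow
  11 >= 9, so CF = 0
CF = 0

0


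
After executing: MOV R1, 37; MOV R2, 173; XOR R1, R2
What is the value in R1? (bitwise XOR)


Register state trace:
  MOV R1, 37  → R1 = 37 (0b00100101)
  MOV R2, 173  → R2 = 173 (0b10101101)
  XOR R1, R2  → R1 = 37 XOR 173 = 136 (0b10001000)
Final: R1 = 136

136


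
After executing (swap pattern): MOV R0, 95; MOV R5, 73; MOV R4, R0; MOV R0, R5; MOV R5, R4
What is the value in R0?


Register state trace (swap pattern):
  MOV R0, 95  → R0 = 95
  MOV R5, 73  → R5 = 73
  MOV R4, R0  → R4 = 95  (save R0)
  MOV R0, R5  → R0 = 73  (R0 gets R5's value)
  MOV R5, R4  → R5 = 95  (R5 gets saved value)
Final: R0 = 73

73


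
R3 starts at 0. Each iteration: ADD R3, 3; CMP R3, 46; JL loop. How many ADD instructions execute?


Loop trace (R3 starts at 0, target 46, step 3):
  ADD #1: R3 = 0 + 3 = 3  → 3 < 46, loop
  ADD #2: R3 = 3 + 3 = 6  → 6 < 46, loop
  ADD #3: R3 = 6 + 3 = 9  → 9 < 46, loop
  ADD #4: R3 = 9 + 3 = 12  → 12 < 46, loop
  ADD #5: R3 = 12 + 3 = 15  → 15 < 46, loop
  ADD #6: R3 = 15 + 3 = 18  → 18 < 46, loop
  ADD #7: R3 = 18 + 3 = 21  → 21 < 46, loop
  ADD #8: R3 = 21 + 3 = 24  → 24 < 46, loop
  ADD #9: R3 = 24 + 3 = 27  → 27 < 46, loop
  ADD #10: R3 = 27 + 3 = 30  → 30 < 46, loop
  ADD #11: R3 = 30 + 3 = 33  → 33 < 46, loop
  ADD #12: R3 = 33 + 3 = 36  → 36 < 46, loop
  ADD #13: R3 = 36 + 3 = 39  → 39 < 46, loop
  ADD #14: R3 = 39 + 3 = 42  → 42 < 46, loop
  ADD #15: R3 = 42 + 3 = 45  → 45 < 46, loop
  ADD #16: R3 = 45 + 3 = 48  → 48 >= 46, exit
Total ADD instructions: 16

16


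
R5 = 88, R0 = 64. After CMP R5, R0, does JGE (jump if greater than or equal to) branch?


Trace:
  R5 = 88, R0 = 64
  CMP R5, R0  → compares 88 vs 64
  JGE checks: is 88 greater than or equal to 64?
  88 > 64, so condition is true
Branch taken: Yes

Yes


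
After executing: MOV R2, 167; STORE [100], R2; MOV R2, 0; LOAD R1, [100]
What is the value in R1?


Register and memory trace:
  MOV R2, 167  → R2 = 167
  STORE [100], R2  → mem[100] = 167
  MOV R2, 0  → R2 = 0
  LOAD R1, [100]  → R1 = mem[100] = 167
Final: R1 = 167

167


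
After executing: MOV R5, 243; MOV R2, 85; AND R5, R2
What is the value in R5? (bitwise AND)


Register state trace:
  MOV R5, 243  → R5 = 243 (0b11110011)
  MOV R2, 85  → R2 = 85 (0b01010101)
  AND R5, R2  → R5 = 243 AND 85 = 81 (0b01010001)
Final: R5 = 81

81


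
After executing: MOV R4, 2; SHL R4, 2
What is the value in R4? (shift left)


Register state trace:
  MOV R4, 2  → R4 = 2
  SHL R4, 2  → R4 = 2 << 2 = 2 * 2^2 = 8
Final: R4 = 8

8


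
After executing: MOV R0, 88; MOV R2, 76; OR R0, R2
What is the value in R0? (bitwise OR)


Register state trace:
  MOV R0, 88  → R0 = 88 (0b01011000)
  MOV R2, 76  → R2 = 76 (0b01001100)
  OR R0, R2   → R0 = 88 OR 76 = 92 (0b01011100)
Final: R0 = 92

92


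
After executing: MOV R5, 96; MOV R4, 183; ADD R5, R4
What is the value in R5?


Register state trace:
  MOV R5, 96  → R5 = 96
  MOV R4, 183  → R4 = 183
  ADD R5, R4  → R5 = 96 + 183 = 279
Final: R5 = 279

279


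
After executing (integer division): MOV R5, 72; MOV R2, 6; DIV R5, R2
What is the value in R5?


Register state trace:
  MOV R5, 72  → R5 = 72
  MOV R2, 6  → R2 = 6
  DIV R5, R2  → R5 = 72 // 6 = 12
Final: R5 = 12

12


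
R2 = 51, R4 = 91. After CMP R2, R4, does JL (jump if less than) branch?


Trace:
  R2 = 51, R4 = 91
  CMP R2, R4  → compares 51 vs 91
  JL checks: is 51 less than 91?
  51 < 91, so condition is true
Branch taken: Yes

Yes


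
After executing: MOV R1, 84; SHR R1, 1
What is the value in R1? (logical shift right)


Register state trace:
  MOV R1, 84  → R1 = 84
  SHR R1, 1  → R1 = 84 >> 1 = 84 // 2^1 = 42
Final: R1 = 42

42


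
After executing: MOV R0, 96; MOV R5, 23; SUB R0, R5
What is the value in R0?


Register state trace:
  MOV R0, 96  → R0 = 96
  MOV R5, 23  → R5 = 23
  SUB R0, R5  → R0 = 96 - 23 = 73
Final: R0 = 73

73


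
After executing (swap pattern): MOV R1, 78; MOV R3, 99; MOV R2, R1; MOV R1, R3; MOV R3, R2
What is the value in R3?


Register state trace (swap pattern):
  MOV R1, 78  → R1 = 78
  MOV R3, 99  → R3 = 99
  MOV R2, R1  → R2 = 78  (save R1)
  MOV R1, R3  → R1 = 99  (R1 gets R3's value)
  MOV R3, R2  → R3 = 78  (R3 gets saved value)
Final: R3 = 78

78


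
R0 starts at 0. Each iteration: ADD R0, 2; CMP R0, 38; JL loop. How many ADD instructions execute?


Loop trace (R0 starts at 0, target 38, step 2):
  ADD #1: R0 = 0 + 2 = 2  → 2 < 38, loop
  ADD #2: R0 = 2 + 2 = 4  → 4 < 38, loop
  ADD #3: R0 = 4 + 2 = 6  → 6 < 38, loop
  ADD #4: R0 = 6 + 2 = 8  → 8 < 38, loop
  ADD #5: R0 = 8 + 2 = 10  → 10 < 38, loop
  ADD #6: R0 = 10 + 2 = 12  → 12 < 38, loop
  ADD #7: R0 = 12 + 2 = 14  → 14 < 38, loop
  ADD #8: R0 = 14 + 2 = 16  → 16 < 38, loop
  ADD #9: R0 = 16 + 2 = 18  → 18 < 38, loop
  ADD #10: R0 = 18 + 2 = 20  → 20 < 38, loop
  ADD #11: R0 = 20 + 2 = 22  → 22 < 38, loop
  ADD #12: R0 = 22 + 2 = 24  → 24 < 38, loop
  ADD #13: R0 = 24 + 2 = 26  → 26 < 38, loop
  ADD #14: R0 = 26 + 2 = 28  → 28 < 38, loop
  ADD #15: R0 = 28 + 2 = 30  → 30 < 38, loop
  ADD #16: R0 = 30 + 2 = 32  → 32 < 38, loop
  ADD #17: R0 = 32 + 2 = 34  → 34 < 38, loop
  ADD #18: R0 = 34 + 2 = 36  → 36 < 38, loop
  ADD #19: R0 = 36 + 2 = 38  → 38 >= 38, exit
Total ADD instructions: 19

19


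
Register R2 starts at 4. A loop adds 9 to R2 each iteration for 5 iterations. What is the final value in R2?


Starting value: R2 = 4
  Iter 1: R2 = 4 + 9 = 13
  Iter 2: R2 = 13 + 9 = 22
  Iter 3: R2 = 22 + 9 = 31
  Iter 4: R2 = 31 + 9 = 40
  Iter 5: R2 = 40 + 9 = 49
Final: R2 = 49

49


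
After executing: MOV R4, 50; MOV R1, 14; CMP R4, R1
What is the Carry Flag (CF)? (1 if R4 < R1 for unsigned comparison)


Register state trace:
  MOV R4, 50  → R4 = 50
  MOV R1, 14  → R1 = 14
  CMP R4, R1  → unsigned 50 - 14: no borrow
  50 >= 14, so CF = 0
CF = 0

0


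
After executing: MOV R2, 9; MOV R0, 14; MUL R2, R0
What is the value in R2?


Register state trace:
  MOV R2, 9  → R2 = 9
  MOV R0, 14  → R0 = 14
  MUL R2, R0  → R2 = 9 * 14 = 126
Final: R2 = 126

126


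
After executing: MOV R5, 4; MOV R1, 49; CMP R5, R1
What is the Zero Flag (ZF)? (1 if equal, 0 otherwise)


Register state trace:
  MOV R5, 4  → R5 = 4
  MOV R1, 49  → R1 = 49
  CMP R5, R1  → computes 4 - 49 = -45
  Result is nonzero, so values are not equal
ZF = 0

0


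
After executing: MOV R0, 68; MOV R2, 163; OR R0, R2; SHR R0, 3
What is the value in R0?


Register state trace:
  MOV R0, 68  → R0 = 68 (0b01000100)
  MOV R2, 163  → R2 = 163 (0b10100011)
  OR R0, R2  → R0 = 68 OR 163 = 231 (0b11100111)
  SHR R0, 3  → R0 = 231 >> 3 = 28
Final: R0 = 28

28


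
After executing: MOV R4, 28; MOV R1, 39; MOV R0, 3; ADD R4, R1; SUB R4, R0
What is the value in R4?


Register state trace:
  MOV R4, 28  → R4 = 28
  MOV R1, 39  → R1 = 39
  MOV R0, 3  → R0 = 3
  ADD R4, R1  → R4 = 28 + 39 = 67
  SUB R4, R0  → R4 = 67 - 3 = 64
Final: R4 = 64

64


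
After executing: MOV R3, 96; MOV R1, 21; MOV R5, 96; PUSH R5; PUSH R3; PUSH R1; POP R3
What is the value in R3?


Stack trace (top is rightmost):
  MOV R3, 96  → R3 = 96
  MOV R1, 21  → R1 = 21
  MOV R5, 96  → R5 = 96
  PUSH R5  → stack: [96]
  PUSH R3  → stack: [96, 96]
  PUSH R1  → stack: [96, 96, 21]
  POP R3  → R3 = 21, stack: [96, 96]
Final: R3 = 21

21


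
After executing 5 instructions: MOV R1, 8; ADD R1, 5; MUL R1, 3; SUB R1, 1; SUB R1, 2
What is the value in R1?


Register state trace:
  MOV R1, 8  → R1 = 8
  ADD R1, 5  → R1 = 8 + 5 = 13
  MUL R1, 3  → R1 = 13 * 3 = 39
  SUB R1, 1  → R1 = 39 - 1 = 38
  SUB R1, 2  → R1 = 38 - 2 = 36
Final: R1 = 36

36


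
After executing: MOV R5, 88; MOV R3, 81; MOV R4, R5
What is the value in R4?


Register state trace:
  MOV R5, 88  → R5 = 88
  MOV R3, 81  → R3 = 81
  MOV R4, R5  → R4 = 88
Final: R4 = 88

88


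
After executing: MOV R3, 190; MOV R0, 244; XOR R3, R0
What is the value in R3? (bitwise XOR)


Register state trace:
  MOV R3, 190  → R3 = 190 (0b10111110)
  MOV R0, 244  → R0 = 244 (0b11110100)
  XOR R3, R0  → R3 = 190 XOR 244 = 74 (0b01001010)
Final: R3 = 74

74


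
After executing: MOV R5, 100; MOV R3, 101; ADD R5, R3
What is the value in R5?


Register state trace:
  MOV R5, 100  → R5 = 100
  MOV R3, 101  → R3 = 101
  ADD R5, R3  → R5 = 100 + 101 = 201
Final: R5 = 201

201


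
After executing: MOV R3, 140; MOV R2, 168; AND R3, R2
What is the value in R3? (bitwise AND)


Register state trace:
  MOV R3, 140  → R3 = 140 (0b10001100)
  MOV R2, 168  → R2 = 168 (0b10101000)
  AND R3, R2  → R3 = 140 AND 168 = 136 (0b10001000)
Final: R3 = 136

136


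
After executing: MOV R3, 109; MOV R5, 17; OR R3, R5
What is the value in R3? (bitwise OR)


Register state trace:
  MOV R3, 109  → R3 = 109 (0b01101101)
  MOV R5, 17  → R5 = 17 (0b00010001)
  OR R3, R5   → R3 = 109 OR 17 = 125 (0b01111101)
Final: R3 = 125

125


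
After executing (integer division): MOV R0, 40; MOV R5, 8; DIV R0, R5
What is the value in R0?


Register state trace:
  MOV R0, 40  → R0 = 40
  MOV R5, 8  → R5 = 8
  DIV R0, R5  → R0 = 40 // 8 = 5
Final: R0 = 5

5


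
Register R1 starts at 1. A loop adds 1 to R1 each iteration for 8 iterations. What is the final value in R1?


Starting value: R1 = 1
  Iter 1: R1 = 1 + 1 = 2
  Iter 2: R1 = 2 + 1 = 3
  Iter 3: R1 = 3 + 1 = 4
  Iter 4: R1 = 4 + 1 = 5
  Iter 5: R1 = 5 + 1 = 6
  Iter 6: R1 = 6 + 1 = 7
  Iter 7: R1 = 7 + 1 = 8
  Iter 8: R1 = 8 + 1 = 9
Final: R1 = 9

9


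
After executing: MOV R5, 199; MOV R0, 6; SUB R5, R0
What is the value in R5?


Register state trace:
  MOV R5, 199  → R5 = 199
  MOV R0, 6  → R0 = 6
  SUB R5, R0  → R5 = 199 - 6 = 193
Final: R5 = 193

193


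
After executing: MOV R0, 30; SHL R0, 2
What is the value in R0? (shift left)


Register state trace:
  MOV R0, 30  → R0 = 30
  SHL R0, 2  → R0 = 30 << 2 = 30 * 2^2 = 120
Final: R0 = 120

120


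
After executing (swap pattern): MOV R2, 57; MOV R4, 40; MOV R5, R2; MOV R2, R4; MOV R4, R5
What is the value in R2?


Register state trace (swap pattern):
  MOV R2, 57  → R2 = 57
  MOV R4, 40  → R4 = 40
  MOV R5, R2  → R5 = 57  (save R2)
  MOV R2, R4  → R2 = 40  (R2 gets R4's value)
  MOV R4, R5  → R4 = 57  (R4 gets saved value)
Final: R2 = 40

40


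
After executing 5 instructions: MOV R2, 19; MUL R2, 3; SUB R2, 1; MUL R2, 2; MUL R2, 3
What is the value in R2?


Register state trace:
  MOV R2, 19  → R2 = 19
  MUL R2, 3  → R2 = 19 * 3 = 57
  SUB R2, 1  → R2 = 57 - 1 = 56
  MUL R2, 2  → R2 = 56 * 2 = 112
  MUL R2, 3  → R2 = 112 * 3 = 336
Final: R2 = 336

336


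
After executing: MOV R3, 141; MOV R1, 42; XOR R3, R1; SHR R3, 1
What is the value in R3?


Register state trace:
  MOV R3, 141  → R3 = 141 (0b10001101)
  MOV R1, 42  → R1 = 42 (0b00101010)
  XOR R3, R1  → R3 = 141 XOR 42 = 167 (0b10100111)
  SHR R3, 1  → R3 = 167 >> 1 = 83
Final: R3 = 83

83


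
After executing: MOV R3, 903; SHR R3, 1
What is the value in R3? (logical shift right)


Register state trace:
  MOV R3, 903  → R3 = 903
  SHR R3, 1  → R3 = 903 >> 1 = 903 // 2^1 = 451
Final: R3 = 451

451


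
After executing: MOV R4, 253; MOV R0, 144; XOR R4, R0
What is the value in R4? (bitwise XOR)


Register state trace:
  MOV R4, 253  → R4 = 253 (0b11111101)
  MOV R0, 144  → R0 = 144 (0b10010000)
  XOR R4, R0  → R4 = 253 XOR 144 = 109 (0b01101101)
Final: R4 = 109

109


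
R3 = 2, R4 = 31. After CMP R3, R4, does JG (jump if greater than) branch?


Trace:
  R3 = 2, R4 = 31
  CMP R3, R4  → compares 2 vs 31
  JG checks: is 2 greater than 31?
  2 < 31, so condition is false
Branch taken: No

No


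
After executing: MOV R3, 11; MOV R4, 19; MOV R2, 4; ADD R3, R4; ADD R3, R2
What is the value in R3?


Register state trace:
  MOV R3, 11  → R3 = 11
  MOV R4, 19  → R4 = 19
  MOV R2, 4  → R2 = 4
  ADD R3, R4  → R3 = 11 + 19 = 30
  ADD R3, R2  → R3 = 30 + 4 = 34
Final: R3 = 34

34


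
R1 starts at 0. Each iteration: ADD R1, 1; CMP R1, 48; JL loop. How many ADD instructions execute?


Loop trace (R1 starts at 0, target 48, step 1):
  ADD #1: R1 = 0 + 1 = 1  → 1 < 48, loop
  ADD #2: R1 = 1 + 1 = 2  → 2 < 48, loop
  ADD #3: R1 = 2 + 1 = 3  → 3 < 48, loop
  ADD #4: R1 = 3 + 1 = 4  → 4 < 48, loop
  ADD #5: R1 = 4 + 1 = 5  → 5 < 48, loop
  ADD #6: R1 = 5 + 1 = 6  → 6 < 48, loop
  ADD #7: R1 = 6 + 1 = 7  → 7 < 48, loop
  ADD #8: R1 = 7 + 1 = 8  → 8 < 48, loop
  ADD #9: R1 = 8 + 1 = 9  → 9 < 48, loop
  ADD #10: R1 = 9 + 1 = 10  → 10 < 48, loop
  ADD #11: R1 = 10 + 1 = 11  → 11 < 48, loop
  ADD #12: R1 = 11 + 1 = 12  → 12 < 48, loop
  ADD #13: R1 = 12 + 1 = 13  → 13 < 48, loop
  ADD #14: R1 = 13 + 1 = 14  → 14 < 48, loop
  ADD #15: R1 = 14 + 1 = 15  → 15 < 48, loop
  ADD #16: R1 = 15 + 1 = 16  → 16 < 48, loop
  ADD #17: R1 = 16 + 1 = 17  → 17 < 48, loop
  ADD #18: R1 = 17 + 1 = 18  → 18 < 48, loop
  ADD #19: R1 = 18 + 1 = 19  → 19 < 48, loop
  ADD #20: R1 = 19 + 1 = 20  → 20 < 48, loop
  ADD #21: R1 = 20 + 1 = 21  → 21 < 48, loop
  ADD #22: R1 = 21 + 1 = 22  → 22 < 48, loop
  ADD #23: R1 = 22 + 1 = 23  → 23 < 48, loop
  ADD #24: R1 = 23 + 1 = 24  → 24 < 48, loop
  ADD #25: R1 = 24 + 1 = 25  → 25 < 48, loop
  ADD #26: R1 = 25 + 1 = 26  → 26 < 48, loop
  ADD #27: R1 = 26 + 1 = 27  → 27 < 48, loop
  ADD #28: R1 = 27 + 1 = 28  → 28 < 48, loop
  ADD #29: R1 = 28 + 1 = 29  → 29 < 48, loop
  ADD #30: R1 = 29 + 1 = 30  → 30 < 48, loop
  ADD #31: R1 = 30 + 1 = 31  → 31 < 48, loop
  ADD #32: R1 = 31 + 1 = 32  → 32 < 48, loop
  ADD #33: R1 = 32 + 1 = 33  → 33 < 48, loop
  ADD #34: R1 = 33 + 1 = 34  → 34 < 48, loop
  ADD #35: R1 = 34 + 1 = 35  → 35 < 48, loop
  ADD #36: R1 = 35 + 1 = 36  → 36 < 48, loop
  ADD #37: R1 = 36 + 1 = 37  → 37 < 48, loop
  ADD #38: R1 = 37 + 1 = 38  → 38 < 48, loop
  ADD #39: R1 = 38 + 1 = 39  → 39 < 48, loop
  ADD #40: R1 = 39 + 1 = 40  → 40 < 48, loop
  ADD #41: R1 = 40 + 1 = 41  → 41 < 48, loop
  ADD #42: R1 = 41 + 1 = 42  → 42 < 48, loop
  ADD #43: R1 = 42 + 1 = 43  → 43 < 48, loop
  ADD #44: R1 = 43 + 1 = 44  → 44 < 48, loop
  ADD #45: R1 = 44 + 1 = 45  → 45 < 48, loop
  ADD #46: R1 = 45 + 1 = 46  → 46 < 48, loop
  ADD #47: R1 = 46 + 1 = 47  → 47 < 48, loop
  ADD #48: R1 = 47 + 1 = 48  → 48 >= 48, exit
Total ADD instructions: 48

48


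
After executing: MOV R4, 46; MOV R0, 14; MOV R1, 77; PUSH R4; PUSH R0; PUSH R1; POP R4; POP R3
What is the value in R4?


Stack trace (top is rightmost):
  MOV R4, 46  → R4 = 46
  MOV R0, 14  → R0 = 14
  MOV R1, 77  → R1 = 77
  PUSH R4  → stack: [46]
  PUSH R0  → stack: [46, 14]
  PUSH R1  → stack: [46, 14, 77]
  POP R4  → R4 = 77, stack: [46, 14]
  POP R3  → R3 = 14, stack: [46]
Final: R4 = 77

77


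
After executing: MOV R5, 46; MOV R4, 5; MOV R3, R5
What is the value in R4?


Register state trace:
  MOV R5, 46  → R5 = 46
  MOV R4, 5  → R4 = 5
  MOV R3, R5  → R3 = 46
Final: R4 = 5

5


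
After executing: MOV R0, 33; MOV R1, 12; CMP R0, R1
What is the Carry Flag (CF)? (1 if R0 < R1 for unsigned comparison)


Register state trace:
  MOV R0, 33  → R0 = 33
  MOV R1, 12  → R1 = 12
  CMP R0, R1  → unsigned 33 - 12: no borrow
  33 >= 12, so CF = 0
CF = 0

0


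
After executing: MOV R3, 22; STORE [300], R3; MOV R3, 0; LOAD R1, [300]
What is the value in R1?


Register and memory trace:
  MOV R3, 22  → R3 = 22
  STORE [300], R3  → mem[300] = 22
  MOV R3, 0  → R3 = 0
  LOAD R1, [300]  → R1 = mem[300] = 22
Final: R1 = 22

22


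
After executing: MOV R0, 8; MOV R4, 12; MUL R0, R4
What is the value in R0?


Register state trace:
  MOV R0, 8  → R0 = 8
  MOV R4, 12  → R4 = 12
  MUL R0, R4  → R0 = 8 * 12 = 96
Final: R0 = 96

96


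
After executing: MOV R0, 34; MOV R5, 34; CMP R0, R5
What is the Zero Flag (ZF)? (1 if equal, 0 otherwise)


Register state trace:
  MOV R0, 34  → R0 = 34
  MOV R5, 34  → R5 = 34
  CMP R0, R5  → computes 34 - 34 = 0
  Result is zero, so values are equal
ZF = 1

1


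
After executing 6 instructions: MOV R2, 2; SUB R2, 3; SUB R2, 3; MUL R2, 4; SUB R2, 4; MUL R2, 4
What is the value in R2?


Register state trace:
  MOV R2, 2  → R2 = 2
  SUB R2, 3  → R2 = 2 - 3 = -1
  SUB R2, 3  → R2 = -1 - 3 = -4
  MUL R2, 4  → R2 = -4 * 4 = -16
  SUB R2, 4  → R2 = -16 - 4 = -20
  MUL R2, 4  → R2 = -20 * 4 = -80
Final: R2 = -80

-80


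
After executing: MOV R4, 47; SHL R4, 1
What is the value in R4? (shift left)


Register state trace:
  MOV R4, 47  → R4 = 47
  SHL R4, 1  → R4 = 47 << 1 = 47 * 2^1 = 94
Final: R4 = 94

94


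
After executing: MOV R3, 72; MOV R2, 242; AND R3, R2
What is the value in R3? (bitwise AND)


Register state trace:
  MOV R3, 72  → R3 = 72 (0b01001000)
  MOV R2, 242  → R2 = 242 (0b11110010)
  AND R3, R2  → R3 = 72 AND 242 = 64 (0b01000000)
Final: R3 = 64

64


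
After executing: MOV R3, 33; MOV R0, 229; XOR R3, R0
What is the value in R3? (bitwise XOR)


Register state trace:
  MOV R3, 33  → R3 = 33 (0b00100001)
  MOV R0, 229  → R0 = 229 (0b11100101)
  XOR R3, R0  → R3 = 33 XOR 229 = 196 (0b11000100)
Final: R3 = 196

196


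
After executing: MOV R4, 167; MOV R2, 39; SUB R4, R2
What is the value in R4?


Register state trace:
  MOV R4, 167  → R4 = 167
  MOV R2, 39  → R2 = 39
  SUB R4, R2  → R4 = 167 - 39 = 128
Final: R4 = 128

128


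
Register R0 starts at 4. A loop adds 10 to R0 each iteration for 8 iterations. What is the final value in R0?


Starting value: R0 = 4
  Iter 1: R0 = 4 + 10 = 14
  Iter 2: R0 = 14 + 10 = 24
  Iter 3: R0 = 24 + 10 = 34
  Iter 4: R0 = 34 + 10 = 44
  Iter 5: R0 = 44 + 10 = 54
  Iter 6: R0 = 54 + 10 = 64
  Iter 7: R0 = 64 + 10 = 74
  Iter 8: R0 = 74 + 10 = 84
Final: R0 = 84

84


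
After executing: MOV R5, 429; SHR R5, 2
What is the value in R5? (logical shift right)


Register state trace:
  MOV R5, 429  → R5 = 429
  SHR R5, 2  → R5 = 429 >> 2 = 429 // 2^2 = 107
Final: R5 = 107

107


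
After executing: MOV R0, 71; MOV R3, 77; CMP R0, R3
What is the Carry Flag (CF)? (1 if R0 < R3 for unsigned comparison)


Register state trace:
  MOV R0, 71  → R0 = 71
  MOV R3, 77  → R3 = 77
  CMP R0, R3  → unsigned 71 - 77: borrow occurs
  71 < 77, so CF = 1
CF = 1

1


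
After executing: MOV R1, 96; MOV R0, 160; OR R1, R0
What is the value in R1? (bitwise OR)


Register state trace:
  MOV R1, 96  → R1 = 96 (0b01100000)
  MOV R0, 160  → R0 = 160 (0b10100000)
  OR R1, R0   → R1 = 96 OR 160 = 224 (0b11100000)
Final: R1 = 224

224


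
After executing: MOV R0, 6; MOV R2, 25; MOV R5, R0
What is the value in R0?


Register state trace:
  MOV R0, 6  → R0 = 6
  MOV R2, 25  → R2 = 25
  MOV R5, R0  → R5 = 6
Final: R0 = 6

6


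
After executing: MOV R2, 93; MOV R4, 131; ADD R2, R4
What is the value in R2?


Register state trace:
  MOV R2, 93  → R2 = 93
  MOV R4, 131  → R4 = 131
  ADD R2, R4  → R2 = 93 + 131 = 224
Final: R2 = 224

224


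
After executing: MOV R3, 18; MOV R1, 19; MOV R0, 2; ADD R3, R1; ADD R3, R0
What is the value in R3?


Register state trace:
  MOV R3, 18  → R3 = 18
  MOV R1, 19  → R1 = 19
  MOV R0, 2  → R0 = 2
  ADD R3, R1  → R3 = 18 + 19 = 37
  ADD R3, R0  → R3 = 37 + 2 = 39
Final: R3 = 39

39


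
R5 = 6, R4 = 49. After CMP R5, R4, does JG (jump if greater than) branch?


Trace:
  R5 = 6, R4 = 49
  CMP R5, R4  → compares 6 vs 49
  JG checks: is 6 greater than 49?
  6 < 49, so condition is false
Branch taken: No

No


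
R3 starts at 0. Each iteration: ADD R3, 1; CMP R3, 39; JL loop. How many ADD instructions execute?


Loop trace (R3 starts at 0, target 39, step 1):
  ADD #1: R3 = 0 + 1 = 1  → 1 < 39, loop
  ADD #2: R3 = 1 + 1 = 2  → 2 < 39, loop
  ADD #3: R3 = 2 + 1 = 3  → 3 < 39, loop
  ADD #4: R3 = 3 + 1 = 4  → 4 < 39, loop
  ADD #5: R3 = 4 + 1 = 5  → 5 < 39, loop
  ADD #6: R3 = 5 + 1 = 6  → 6 < 39, loop
  ADD #7: R3 = 6 + 1 = 7  → 7 < 39, loop
  ADD #8: R3 = 7 + 1 = 8  → 8 < 39, loop
  ADD #9: R3 = 8 + 1 = 9  → 9 < 39, loop
  ADD #10: R3 = 9 + 1 = 10  → 10 < 39, loop
  ADD #11: R3 = 10 + 1 = 11  → 11 < 39, loop
  ADD #12: R3 = 11 + 1 = 12  → 12 < 39, loop
  ADD #13: R3 = 12 + 1 = 13  → 13 < 39, loop
  ADD #14: R3 = 13 + 1 = 14  → 14 < 39, loop
  ADD #15: R3 = 14 + 1 = 15  → 15 < 39, loop
  ADD #16: R3 = 15 + 1 = 16  → 16 < 39, loop
  ADD #17: R3 = 16 + 1 = 17  → 17 < 39, loop
  ADD #18: R3 = 17 + 1 = 18  → 18 < 39, loop
  ADD #19: R3 = 18 + 1 = 19  → 19 < 39, loop
  ADD #20: R3 = 19 + 1 = 20  → 20 < 39, loop
  ADD #21: R3 = 20 + 1 = 21  → 21 < 39, loop
  ADD #22: R3 = 21 + 1 = 22  → 22 < 39, loop
  ADD #23: R3 = 22 + 1 = 23  → 23 < 39, loop
  ADD #24: R3 = 23 + 1 = 24  → 24 < 39, loop
  ADD #25: R3 = 24 + 1 = 25  → 25 < 39, loop
  ADD #26: R3 = 25 + 1 = 26  → 26 < 39, loop
  ADD #27: R3 = 26 + 1 = 27  → 27 < 39, loop
  ADD #28: R3 = 27 + 1 = 28  → 28 < 39, loop
  ADD #29: R3 = 28 + 1 = 29  → 29 < 39, loop
  ADD #30: R3 = 29 + 1 = 30  → 30 < 39, loop
  ADD #31: R3 = 30 + 1 = 31  → 31 < 39, loop
  ADD #32: R3 = 31 + 1 = 32  → 32 < 39, loop
  ADD #33: R3 = 32 + 1 = 33  → 33 < 39, loop
  ADD #34: R3 = 33 + 1 = 34  → 34 < 39, loop
  ADD #35: R3 = 34 + 1 = 35  → 35 < 39, loop
  ADD #36: R3 = 35 + 1 = 36  → 36 < 39, loop
  ADD #37: R3 = 36 + 1 = 37  → 37 < 39, loop
  ADD #38: R3 = 37 + 1 = 38  → 38 < 39, loop
  ADD #39: R3 = 38 + 1 = 39  → 39 >= 39, exit
Total ADD instructions: 39

39


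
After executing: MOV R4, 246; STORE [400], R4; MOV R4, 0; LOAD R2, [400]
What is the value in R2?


Register and memory trace:
  MOV R4, 246  → R4 = 246
  STORE [400], R4  → mem[400] = 246
  MOV R4, 0  → R4 = 0
  LOAD R2, [400]  → R2 = mem[400] = 246
Final: R2 = 246

246


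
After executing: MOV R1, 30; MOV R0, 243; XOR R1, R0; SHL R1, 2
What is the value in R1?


Register state trace:
  MOV R1, 30  → R1 = 30 (0b00011110)
  MOV R0, 243  → R0 = 243 (0b11110011)
  XOR R1, R0  → R1 = 30 XOR 243 = 237 (0b11101101)
  SHL R1, 2  → R1 = 237 << 2 = 948
Final: R1 = 948

948


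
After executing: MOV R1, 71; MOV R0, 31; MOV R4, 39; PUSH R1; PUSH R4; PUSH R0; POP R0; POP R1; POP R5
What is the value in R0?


Stack trace (top is rightmost):
  MOV R1, 71  → R1 = 71
  MOV R0, 31  → R0 = 31
  MOV R4, 39  → R4 = 39
  PUSH R1  → stack: [71]
  PUSH R4  → stack: [71, 39]
  PUSH R0  → stack: [71, 39, 31]
  POP R0  → R0 = 31, stack: [71, 39]
  POP R1  → R1 = 39, stack: [71]
  POP R5  → R5 = 71, stack: []
Final: R0 = 31

31


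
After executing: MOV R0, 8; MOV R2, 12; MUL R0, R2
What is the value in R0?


Register state trace:
  MOV R0, 8  → R0 = 8
  MOV R2, 12  → R2 = 12
  MUL R0, R2  → R0 = 8 * 12 = 96
Final: R0 = 96

96


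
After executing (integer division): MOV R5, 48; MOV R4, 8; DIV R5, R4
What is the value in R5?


Register state trace:
  MOV R5, 48  → R5 = 48
  MOV R4, 8  → R4 = 8
  DIV R5, R4  → R5 = 48 // 8 = 6
Final: R5 = 6

6


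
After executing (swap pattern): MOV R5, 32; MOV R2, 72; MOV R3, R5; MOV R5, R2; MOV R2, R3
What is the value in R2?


Register state trace (swap pattern):
  MOV R5, 32  → R5 = 32
  MOV R2, 72  → R2 = 72
  MOV R3, R5  → R3 = 32  (save R5)
  MOV R5, R2  → R5 = 72  (R5 gets R2's value)
  MOV R2, R3  → R2 = 32  (R2 gets saved value)
Final: R2 = 32

32


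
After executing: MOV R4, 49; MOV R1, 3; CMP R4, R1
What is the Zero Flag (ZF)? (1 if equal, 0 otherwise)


Register state trace:
  MOV R4, 49  → R4 = 49
  MOV R1, 3  → R1 = 3
  CMP R4, R1  → computes 49 - 3 = 46
  Result is nonzero, so values are not equal
ZF = 0

0


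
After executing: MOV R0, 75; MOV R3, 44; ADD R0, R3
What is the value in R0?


Register state trace:
  MOV R0, 75  → R0 = 75
  MOV R3, 44  → R3 = 44
  ADD R0, R3  → R0 = 75 + 44 = 119
Final: R0 = 119

119


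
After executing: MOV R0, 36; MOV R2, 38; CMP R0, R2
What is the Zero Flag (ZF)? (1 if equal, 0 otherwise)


Register state trace:
  MOV R0, 36  → R0 = 36
  MOV R2, 38  → R2 = 38
  CMP R0, R2  → computes 36 - 38 = -2
  Result is nonzero, so values are not equal
ZF = 0

0


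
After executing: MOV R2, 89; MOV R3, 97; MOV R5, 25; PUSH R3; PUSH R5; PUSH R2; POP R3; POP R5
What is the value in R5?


Stack trace (top is rightmost):
  MOV R2, 89  → R2 = 89
  MOV R3, 97  → R3 = 97
  MOV R5, 25  → R5 = 25
  PUSH R3  → stack: [97]
  PUSH R5  → stack: [97, 25]
  PUSH R2  → stack: [97, 25, 89]
  POP R3  → R3 = 89, stack: [97, 25]
  POP R5  → R5 = 25, stack: [97]
Final: R5 = 25

25
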